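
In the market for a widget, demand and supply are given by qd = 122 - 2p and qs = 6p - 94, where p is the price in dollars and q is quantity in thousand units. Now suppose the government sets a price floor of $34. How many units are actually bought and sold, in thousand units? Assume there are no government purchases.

In a free market, 122 - 2p = 6p - 94 gives the equilibrium p* = 27, q* = 68.
The floor of 34 is above the equilibrium price 27, so it binds.
At p = 34: qd = 122 - 2·34 = 54 and qs = 6·34 - 94 = 110.
The quantity actually transacted is the short side, demand: 54.

54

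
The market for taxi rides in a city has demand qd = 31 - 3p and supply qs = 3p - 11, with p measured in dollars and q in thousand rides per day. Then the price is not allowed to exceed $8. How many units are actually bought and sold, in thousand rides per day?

In a free market, 31 - 3p = 3p - 11 gives the equilibrium p* = 7, q* = 10.
Since 8 is above p* = 7, the ceiling does not bind and the free-market outcome prevails.

10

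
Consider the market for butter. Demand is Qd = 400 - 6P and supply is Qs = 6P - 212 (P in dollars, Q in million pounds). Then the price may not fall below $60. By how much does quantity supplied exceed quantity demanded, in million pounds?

Equilibrium: 400 - 6P = 6P - 212, so 612 = 12P and P* = 51, Q* = 94.
Because the floor (60) lies above the market-clearing price, it is binding.
At P = 60: Qd = 400 - 6·60 = 40 and Qs = 6·60 - 212 = 148.
Surplus = Qs - Qd = 148 - 40 = 108.

108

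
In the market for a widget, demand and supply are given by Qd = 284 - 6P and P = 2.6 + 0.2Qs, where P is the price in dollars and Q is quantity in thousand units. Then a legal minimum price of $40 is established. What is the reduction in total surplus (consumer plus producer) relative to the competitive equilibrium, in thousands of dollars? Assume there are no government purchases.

1115.4

Rearranging supply gives Qs = 5P - 13. In a free market, 284 - 6P = 5P - 13 gives the equilibrium P* = 27, Q* = 122.
The floor of 40 is above the equilibrium price 27, so it binds.
At P = 40: Qd = 284 - 6·40 = 44 and Qs = 5·40 - 13 = 187.
Quantity traded falls to 44. At Q = 44 the demand price is (284 - 44)/6 = 40 and the supply price is (13 + 44)/5 = 11.4.
Deadweight loss = ½ · (40 - 11.4) · (122 - 44) = ½ · 28.6 · 78 = 1115.4.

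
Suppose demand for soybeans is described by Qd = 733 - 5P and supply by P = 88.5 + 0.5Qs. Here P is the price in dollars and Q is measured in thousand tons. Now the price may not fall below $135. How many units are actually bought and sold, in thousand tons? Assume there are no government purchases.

58

Rearranging supply gives Qs = 2P - 177. Equilibrium: 733 - 5P = 2P - 177, so 910 = 7P and P* = 130, Q* = 83.
Because the floor (135) lies above the market-clearing price, it is binding.
At P = 135: Qd = 733 - 5·135 = 58 and Qs = 2·135 - 177 = 93.
The quantity actually transacted is the short side, demand: 58.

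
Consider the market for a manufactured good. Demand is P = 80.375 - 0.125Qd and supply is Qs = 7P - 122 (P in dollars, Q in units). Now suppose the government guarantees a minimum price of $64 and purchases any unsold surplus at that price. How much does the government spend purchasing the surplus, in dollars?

Rearranging demand gives Qd = 643 - 8P. Without the control the market clears where 643 - 8P = 7P - 122, i.e. P* = 51 and Q* = 235.
Since 64 > 51, the floor is binding.
At P = 64: Qd = 643 - 8·64 = 131 and Qs = 7·64 - 122 = 326.
Surplus = Qs - Qd = 195.
Government expenditure = surplus × support price = 195 × 64 = 12480.

12480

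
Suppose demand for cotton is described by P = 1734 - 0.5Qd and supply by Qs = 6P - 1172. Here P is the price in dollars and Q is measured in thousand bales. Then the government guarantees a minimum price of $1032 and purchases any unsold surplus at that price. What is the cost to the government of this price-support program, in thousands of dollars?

Rearranging demand gives Qd = 3468 - 2P. Without the control the market clears where 3468 - 2P = 6P - 1172, i.e. P* = 580 and Q* = 2308.
The floor of 1032 is above the equilibrium price 580, so it binds.
At P = 1032: Qd = 3468 - 2·1032 = 1404 and Qs = 6·1032 - 1172 = 5020.
Surplus = Qs - Qd = 3616.
Government expenditure = surplus × support price = 3616 × 1032 = 3731712.

3731712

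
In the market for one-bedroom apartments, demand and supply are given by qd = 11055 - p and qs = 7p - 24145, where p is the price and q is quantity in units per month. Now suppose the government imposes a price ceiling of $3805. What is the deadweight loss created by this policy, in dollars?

Without the control the market clears where 11055 - p = 7p - 24145, i.e. p* = 4400 and q* = 6655.
The ceiling of 3805 is below the equilibrium price 4400, so it binds.
At p = 3805: qd = 11055 - 3805 = 7250 and qs = 7·3805 - 24145 = 2490.
Quantity traded falls to 2490. At q = 2490 the demand price is 11055 - 2490 = 8565 and the supply price is (24145 + 2490)/7 = 3805.
Deadweight loss = ½ · (8565 - 3805) · (6655 - 2490) = ½ · 4760 · 4165 = 9912700.

9912700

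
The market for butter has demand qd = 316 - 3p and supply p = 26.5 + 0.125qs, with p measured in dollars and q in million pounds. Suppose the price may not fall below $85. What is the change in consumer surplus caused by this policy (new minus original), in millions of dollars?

-4310.5

Rearranging supply gives qs = 8p - 212. Setting quantity demanded equal to quantity supplied, 316 - 3p = 8p - 212, gives p* = 48 and q* = 172.
Since 85 > 48, the floor is binding.
At p = 85: qd = 316 - 3·85 = 61 and qs = 8·85 - 212 = 468.
Consumer surplus without the control is ½ · (316/3 - 48) · 172 = 14792/3.
With the floor, consumers buy 61 units at 85, so CS = ½ · (316/3 - 85) · 61 = 3721/6.
Change in consumer surplus = 3721/6 - 14792/3 = -4310.5.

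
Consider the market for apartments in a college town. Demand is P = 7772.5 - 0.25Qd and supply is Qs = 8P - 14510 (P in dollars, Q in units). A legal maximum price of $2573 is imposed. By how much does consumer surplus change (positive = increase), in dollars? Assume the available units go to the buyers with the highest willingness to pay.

-4591434

Rearranging demand gives Qd = 31090 - 4P. Setting quantity demanded equal to quantity supplied, 31090 - 4P = 8P - 14510, gives P* = 3800 and Q* = 15890.
Since 2573 < 3800, the ceiling is binding.
At P = 2573: Qd = 31090 - 4·2573 = 20798 and Qs = 8·2573 - 14510 = 6074.
Consumer surplus without the control is ½ · (7772.5 - 3800) · 15890 = 31561512.5.
With the ceiling, 6074 units are sold at 2573 (assume they go to the highest-value buyers). The demand price at Q = 6074 is 6254, so CS = ½ · [(7772.5 - 2573) + (6254 - 2573)] · 6074 = 26970078.5.
Change in consumer surplus = 26970078.5 - 31561512.5 = -4591434.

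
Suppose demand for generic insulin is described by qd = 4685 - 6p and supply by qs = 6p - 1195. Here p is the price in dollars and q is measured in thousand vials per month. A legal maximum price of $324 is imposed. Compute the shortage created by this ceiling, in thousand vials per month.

Equilibrium: 4685 - 6p = 6p - 1195, so 5880 = 12p and p* = 490, q* = 1745.
Because the ceiling (324) lies below the market-clearing price, it is binding.
At p = 324: qd = 4685 - 6·324 = 2741 and qs = 6·324 - 1195 = 749.
Shortage = qd - qs = 2741 - 749 = 1992.

1992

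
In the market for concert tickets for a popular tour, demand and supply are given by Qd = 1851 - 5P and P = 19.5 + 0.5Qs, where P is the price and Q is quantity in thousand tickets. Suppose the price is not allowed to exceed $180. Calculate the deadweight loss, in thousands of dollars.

Rearranging supply gives Qs = 2P - 39. Equilibrium: 1851 - 5P = 2P - 39, so 1890 = 7P and P* = 270, Q* = 501.
The ceiling of 180 is below the equilibrium price 270, so it binds.
At P = 180: Qd = 1851 - 5·180 = 951 and Qs = 2·180 - 39 = 321.
Quantity traded falls to 321. At Q = 321 the demand price is (1851 - 321)/5 = 306 and the supply price is (39 + 321)/2 = 180.
Deadweight loss = ½ · (306 - 180) · (501 - 321) = ½ · 126 · 180 = 11340.

11340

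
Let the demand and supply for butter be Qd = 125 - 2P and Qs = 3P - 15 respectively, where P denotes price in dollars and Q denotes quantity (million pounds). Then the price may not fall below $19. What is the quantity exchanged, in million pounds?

69

Without the control the market clears where 125 - 2P = 3P - 15, i.e. P* = 28 and Q* = 69.
Since 19 is below P* = 28, the floor does not bind and the free-market outcome prevails.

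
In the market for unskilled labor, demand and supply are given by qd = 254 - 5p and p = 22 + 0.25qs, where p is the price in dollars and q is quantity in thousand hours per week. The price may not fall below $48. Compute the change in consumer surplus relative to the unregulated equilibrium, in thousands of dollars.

Rearranging supply gives qs = 4p - 88. Equilibrium: 254 - 5p = 4p - 88, so 342 = 9p and p* = 38, q* = 64.
Since 48 > 38, the floor is binding.
At p = 48: qd = 254 - 5·48 = 14 and qs = 4·48 - 88 = 104.
Consumer surplus without the control is ½ · (50.8 - 38) · 64 = 409.6.
With the floor, consumers buy 14 units at 48, so CS = ½ · (50.8 - 48) · 14 = 19.6.
Change in consumer surplus = 19.6 - 409.6 = -390.

-390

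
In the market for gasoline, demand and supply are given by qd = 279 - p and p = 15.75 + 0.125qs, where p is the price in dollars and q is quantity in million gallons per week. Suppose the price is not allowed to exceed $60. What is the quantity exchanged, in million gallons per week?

234

Rearranging supply gives qs = 8p - 126. Equilibrium: 279 - p = 8p - 126, so 405 = 9p and p* = 45, q* = 234.
Since 60 is above p* = 45, the ceiling does not bind and the free-market outcome prevails.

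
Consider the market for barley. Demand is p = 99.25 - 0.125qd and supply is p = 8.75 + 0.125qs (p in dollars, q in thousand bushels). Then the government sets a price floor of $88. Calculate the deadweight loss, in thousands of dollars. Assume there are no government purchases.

9248

Rearranging demand gives qd = 794 - 8p; rearranging supply gives qs = 8p - 70. Setting quantity demanded equal to quantity supplied, 794 - 8p = 8p - 70, gives p* = 54 and q* = 362.
Because the floor (88) lies above the market-clearing price, it is binding.
At p = 88: qd = 794 - 8·88 = 90 and qs = 8·88 - 70 = 634.
Quantity traded falls to 90. At q = 90 the demand price is (794 - 90)/8 = 88 and the supply price is (70 + 90)/8 = 20.
Deadweight loss = ½ · (88 - 20) · (362 - 90) = ½ · 68 · 272 = 9248.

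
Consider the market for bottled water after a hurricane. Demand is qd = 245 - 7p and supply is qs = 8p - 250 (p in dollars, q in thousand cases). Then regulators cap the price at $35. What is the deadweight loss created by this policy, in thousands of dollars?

In a free market, 245 - 7p = 8p - 250 gives the equilibrium p* = 33, q* = 14.
Since 35 is above p* = 33, the ceiling does not bind and the free-market outcome prevails.
Since the control does not bind, no trades are prevented and deadweight loss is zero.

0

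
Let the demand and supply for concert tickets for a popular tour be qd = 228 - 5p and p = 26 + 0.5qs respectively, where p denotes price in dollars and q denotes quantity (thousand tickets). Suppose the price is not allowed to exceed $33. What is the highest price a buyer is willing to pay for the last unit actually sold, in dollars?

Rearranging supply gives qs = 2p - 52. In a free market, 228 - 5p = 2p - 52 gives the equilibrium p* = 40, q* = 28.
Since 33 < 40, the ceiling is binding.
At p = 33: qd = 228 - 5·33 = 63 and qs = 2·33 - 52 = 14.
Only 14 units reach the market. On the demand curve, the marginal buyer's willingness to pay at q = 14 is (228 - 14)/5 = 42.8.

42.8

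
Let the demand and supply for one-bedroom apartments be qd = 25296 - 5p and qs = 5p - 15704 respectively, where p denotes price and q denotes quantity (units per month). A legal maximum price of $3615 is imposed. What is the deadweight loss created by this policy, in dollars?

Setting quantity demanded equal to quantity supplied, 25296 - 5p = 5p - 15704, gives p* = 4100 and q* = 4796.
Since 3615 < 4100, the ceiling is binding.
At p = 3615: qd = 25296 - 5·3615 = 7221 and qs = 5·3615 - 15704 = 2371.
Quantity traded falls to 2371. At q = 2371 the demand price is (25296 - 2371)/5 = 4585 and the supply price is (15704 + 2371)/5 = 3615.
Deadweight loss = ½ · (4585 - 3615) · (4796 - 2371) = ½ · 970 · 2425 = 1176125.

1176125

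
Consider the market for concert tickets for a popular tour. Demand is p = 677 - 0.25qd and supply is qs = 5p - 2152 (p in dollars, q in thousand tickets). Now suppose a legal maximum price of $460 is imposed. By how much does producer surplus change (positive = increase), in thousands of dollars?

-27840

Rearranging demand gives qd = 2708 - 4p. In a free market, 2708 - 4p = 5p - 2152 gives the equilibrium p* = 540, q* = 548.
The ceiling of 460 is below the equilibrium price 540, so it binds.
At p = 460: qd = 2708 - 4·460 = 868 and qs = 5·460 - 2152 = 148.
Producer surplus without the control is ½ · (540 - 430.4) · 548 = 30030.4.
With the ceiling, producers sell 148 units at 460, so PS = ½ · (460 - 430.4) · 148 = 2190.4.
Change in producer surplus = 2190.4 - 30030.4 = -27840.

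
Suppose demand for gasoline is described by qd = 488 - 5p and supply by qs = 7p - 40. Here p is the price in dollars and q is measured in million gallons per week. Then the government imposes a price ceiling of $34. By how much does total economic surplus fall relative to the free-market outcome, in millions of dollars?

840

Without the control the market clears where 488 - 5p = 7p - 40, i.e. p* = 44 and q* = 268.
The ceiling of 34 is below the equilibrium price 44, so it binds.
At p = 34: qd = 488 - 5·34 = 318 and qs = 7·34 - 40 = 198.
Quantity traded falls to 198. At q = 198 the demand price is (488 - 198)/5 = 58 and the supply price is (40 + 198)/7 = 34.
Deadweight loss = ½ · (58 - 34) · (268 - 198) = ½ · 24 · 70 = 840.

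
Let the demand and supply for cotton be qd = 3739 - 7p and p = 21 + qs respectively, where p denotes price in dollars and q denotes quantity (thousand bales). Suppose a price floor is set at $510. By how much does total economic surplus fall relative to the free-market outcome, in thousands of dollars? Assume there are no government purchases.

Rearranging supply gives qs = p - 21. Equilibrium: 3739 - 7p = p - 21, so 3760 = 8p and p* = 470, q* = 449.
Since 510 > 470, the floor is binding.
At p = 510: qd = 3739 - 7·510 = 169 and qs = 510 - 21 = 489.
Quantity traded falls to 169. At q = 169 the demand price is (3739 - 169)/7 = 510 and the supply price is 21 + 169 = 190.
Deadweight loss = ½ · (510 - 190) · (449 - 169) = ½ · 320 · 280 = 44800.

44800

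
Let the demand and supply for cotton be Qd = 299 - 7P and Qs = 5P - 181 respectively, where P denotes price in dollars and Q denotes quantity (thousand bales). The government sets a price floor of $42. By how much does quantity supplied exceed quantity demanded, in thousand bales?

24

Without the control the market clears where 299 - 7P = 5P - 181, i.e. P* = 40 and Q* = 19.
Because the floor (42) lies above the market-clearing price, it is binding.
At P = 42: Qd = 299 - 7·42 = 5 and Qs = 5·42 - 181 = 29.
Surplus = Qs - Qd = 29 - 5 = 24.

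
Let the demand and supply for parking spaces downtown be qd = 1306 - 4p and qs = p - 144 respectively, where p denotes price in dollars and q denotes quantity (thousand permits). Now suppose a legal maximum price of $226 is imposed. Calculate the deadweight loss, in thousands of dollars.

2560

Without the control the market clears where 1306 - 4p = p - 144, i.e. p* = 290 and q* = 146.
Because the ceiling (226) lies below the market-clearing price, it is binding.
At p = 226: qd = 1306 - 4·226 = 402 and qs = 226 - 144 = 82.
Quantity traded falls to 82. At q = 82 the demand price is (1306 - 82)/4 = 306 and the supply price is 144 + 82 = 226.
Deadweight loss = ½ · (306 - 226) · (146 - 82) = ½ · 80 · 64 = 2560.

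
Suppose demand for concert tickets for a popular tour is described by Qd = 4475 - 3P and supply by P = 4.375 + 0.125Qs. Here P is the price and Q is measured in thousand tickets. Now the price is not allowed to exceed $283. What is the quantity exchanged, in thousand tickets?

2229

Rearranging supply gives Qs = 8P - 35. In a free market, 4475 - 3P = 8P - 35 gives the equilibrium P* = 410, Q* = 3245.
Since 283 < 410, the ceiling is binding.
At P = 283: Qd = 4475 - 3·283 = 3626 and Qs = 8·283 - 35 = 2229.
The quantity actually transacted is the short side, supply: 2229.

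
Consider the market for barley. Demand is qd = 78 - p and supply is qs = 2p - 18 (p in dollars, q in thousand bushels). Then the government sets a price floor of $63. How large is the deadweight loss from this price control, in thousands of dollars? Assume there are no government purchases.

720.75

Equilibrium: 78 - p = 2p - 18, so 96 = 3p and p* = 32, q* = 46.
Since 63 > 32, the floor is binding.
At p = 63: qd = 78 - 63 = 15 and qs = 2·63 - 18 = 108.
Quantity traded falls to 15. At q = 15 the demand price is 78 - 15 = 63 and the supply price is (18 + 15)/2 = 16.5.
Deadweight loss = ½ · (63 - 16.5) · (46 - 15) = ½ · 46.5 · 31 = 720.75.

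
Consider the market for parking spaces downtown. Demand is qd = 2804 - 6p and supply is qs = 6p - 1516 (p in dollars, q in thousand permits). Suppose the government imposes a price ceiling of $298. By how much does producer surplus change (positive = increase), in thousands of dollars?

-28396

Setting quantity demanded equal to quantity supplied, 2804 - 6p = 6p - 1516, gives p* = 360 and q* = 644.
Since 298 < 360, the ceiling is binding.
At p = 298: qd = 2804 - 6·298 = 1016 and qs = 6·298 - 1516 = 272.
Producer surplus without the control is ½ · (360 - 758/3) · 644 = 103684/3.
With the ceiling, producers sell 272 units at 298, so PS = ½ · (298 - 758/3) · 272 = 18496/3.
Change in producer surplus = 18496/3 - 103684/3 = -28396.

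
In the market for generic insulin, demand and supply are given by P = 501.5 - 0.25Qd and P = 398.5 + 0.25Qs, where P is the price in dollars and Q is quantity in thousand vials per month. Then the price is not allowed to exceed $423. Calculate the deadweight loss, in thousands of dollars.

2916

Rearranging demand gives Qd = 2006 - 4P; rearranging supply gives Qs = 4P - 1594. Equilibrium: 2006 - 4P = 4P - 1594, so 3600 = 8P and P* = 450, Q* = 206.
The ceiling of 423 is below the equilibrium price 450, so it binds.
At P = 423: Qd = 2006 - 4·423 = 314 and Qs = 4·423 - 1594 = 98.
Quantity traded falls to 98. At Q = 98 the demand price is (2006 - 98)/4 = 477 and the supply price is (1594 + 98)/4 = 423.
Deadweight loss = ½ · (477 - 423) · (206 - 98) = ½ · 54 · 108 = 2916.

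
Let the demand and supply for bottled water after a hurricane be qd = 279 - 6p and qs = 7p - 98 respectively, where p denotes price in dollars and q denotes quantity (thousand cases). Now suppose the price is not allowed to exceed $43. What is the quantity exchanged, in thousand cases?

Equilibrium: 279 - 6p = 7p - 98, so 377 = 13p and p* = 29, q* = 105.
Since 43 is above p* = 29, the ceiling does not bind and the free-market outcome prevails.

105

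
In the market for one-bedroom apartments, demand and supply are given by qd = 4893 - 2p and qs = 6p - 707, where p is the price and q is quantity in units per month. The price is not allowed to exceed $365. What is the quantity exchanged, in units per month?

1483

Setting quantity demanded equal to quantity supplied, 4893 - 2p = 6p - 707, gives p* = 700 and q* = 3493.
Since 365 < 700, the ceiling is binding.
At p = 365: qd = 4893 - 2·365 = 4163 and qs = 6·365 - 707 = 1483.
The quantity actually transacted is the short side, supply: 1483.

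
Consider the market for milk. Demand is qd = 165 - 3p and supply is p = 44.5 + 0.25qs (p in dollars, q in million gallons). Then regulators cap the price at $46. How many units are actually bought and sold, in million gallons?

Rearranging supply gives qs = 4p - 178. Equilibrium: 165 - 3p = 4p - 178, so 343 = 7p and p* = 49, q* = 18.
The ceiling of 46 is below the equilibrium price 49, so it binds.
At p = 46: qd = 165 - 3·46 = 27 and qs = 4·46 - 178 = 6.
The quantity actually transacted is the short side, supply: 6.

6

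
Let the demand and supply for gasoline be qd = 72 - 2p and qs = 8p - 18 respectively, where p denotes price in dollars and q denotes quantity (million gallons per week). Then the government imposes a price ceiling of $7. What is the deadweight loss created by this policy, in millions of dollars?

Setting quantity demanded equal to quantity supplied, 72 - 2p = 8p - 18, gives p* = 9 and q* = 54.
The ceiling of 7 is below the equilibrium price 9, so it binds.
At p = 7: qd = 72 - 2·7 = 58 and qs = 8·7 - 18 = 38.
Quantity traded falls to 38. At q = 38 the demand price is (72 - 38)/2 = 17 and the supply price is (18 + 38)/8 = 7.
Deadweight loss = ½ · (17 - 7) · (54 - 38) = ½ · 10 · 16 = 80.

80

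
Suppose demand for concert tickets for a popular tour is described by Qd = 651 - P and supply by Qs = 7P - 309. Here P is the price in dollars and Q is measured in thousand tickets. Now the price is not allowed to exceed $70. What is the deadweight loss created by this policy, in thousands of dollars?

70000

Without the control the market clears where 651 - P = 7P - 309, i.e. P* = 120 and Q* = 531.
Since 70 < 120, the ceiling is binding.
At P = 70: Qd = 651 - 70 = 581 and Qs = 7·70 - 309 = 181.
Quantity traded falls to 181. At Q = 181 the demand price is 651 - 181 = 470 and the supply price is (309 + 181)/7 = 70.
Deadweight loss = ½ · (470 - 70) · (531 - 181) = ½ · 400 · 350 = 70000.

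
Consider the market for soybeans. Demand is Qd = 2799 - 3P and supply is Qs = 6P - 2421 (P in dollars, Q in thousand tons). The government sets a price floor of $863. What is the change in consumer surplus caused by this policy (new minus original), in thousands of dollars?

Setting quantity demanded equal to quantity supplied, 2799 - 3P = 6P - 2421, gives P* = 580 and Q* = 1059.
Because the floor (863) lies above the market-clearing price, it is binding.
At P = 863: Qd = 2799 - 3·863 = 210 and Qs = 6·863 - 2421 = 2757.
Consumer surplus without the control is ½ · (933 - 580) · 1059 = 186913.5.
With the floor, consumers buy 210 units at 863, so CS = ½ · (933 - 863) · 210 = 7350.
Change in consumer surplus = 7350 - 186913.5 = -179563.5.

-179563.5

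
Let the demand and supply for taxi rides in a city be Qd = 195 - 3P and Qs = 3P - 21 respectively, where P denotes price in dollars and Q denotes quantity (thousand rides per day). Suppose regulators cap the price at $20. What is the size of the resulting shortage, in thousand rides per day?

96

Setting quantity demanded equal to quantity supplied, 195 - 3P = 3P - 21, gives P* = 36 and Q* = 87.
Because the ceiling (20) lies below the market-clearing price, it is binding.
At P = 20: Qd = 195 - 3·20 = 135 and Qs = 3·20 - 21 = 39.
Shortage = Qd - Qs = 135 - 39 = 96.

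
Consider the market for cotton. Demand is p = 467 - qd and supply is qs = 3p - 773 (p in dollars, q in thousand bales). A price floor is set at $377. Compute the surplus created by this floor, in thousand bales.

Rearranging demand gives qd = 467 - p. Equilibrium: 467 - p = 3p - 773, so 1240 = 4p and p* = 310, q* = 157.
Because the floor (377) lies above the market-clearing price, it is binding.
At p = 377: qd = 467 - 377 = 90 and qs = 3·377 - 773 = 358.
Surplus = qs - qd = 358 - 90 = 268.

268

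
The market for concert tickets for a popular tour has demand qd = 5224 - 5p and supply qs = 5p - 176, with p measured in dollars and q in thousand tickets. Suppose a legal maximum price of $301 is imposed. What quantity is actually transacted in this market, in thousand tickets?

Without the control the market clears where 5224 - 5p = 5p - 176, i.e. p* = 540 and q* = 2524.
The ceiling of 301 is below the equilibrium price 540, so it binds.
At p = 301: qd = 5224 - 5·301 = 3719 and qs = 5·301 - 176 = 1329.
The quantity actually transacted is the short side, supply: 1329.

1329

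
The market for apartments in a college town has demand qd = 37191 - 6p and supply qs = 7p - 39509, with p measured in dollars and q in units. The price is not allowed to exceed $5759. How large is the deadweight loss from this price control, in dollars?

Equilibrium: 37191 - 6p = 7p - 39509, so 76700 = 13p and p* = 5900, q* = 1791.
Because the ceiling (5759) lies below the market-clearing price, it is binding.
At p = 5759: qd = 37191 - 6·5759 = 2637 and qs = 7·5759 - 39509 = 804.
Quantity traded falls to 804. At q = 804 the demand price is (37191 - 804)/6 = 6064.5 and the supply price is (39509 + 804)/7 = 5759.
Deadweight loss = ½ · (6064.5 - 5759) · (1791 - 804) = ½ · 305.5 · 987 = 150764.25.

150764.25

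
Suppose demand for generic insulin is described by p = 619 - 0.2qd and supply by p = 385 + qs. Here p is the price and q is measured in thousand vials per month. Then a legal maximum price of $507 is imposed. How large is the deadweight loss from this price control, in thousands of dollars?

Rearranging demand gives qd = 3095 - 5p; rearranging supply gives qs = p - 385. Equilibrium: 3095 - 5p = p - 385, so 3480 = 6p and p* = 580, q* = 195.
Since 507 < 580, the ceiling is binding.
At p = 507: qd = 3095 - 5·507 = 560 and qs = 507 - 385 = 122.
Quantity traded falls to 122. At q = 122 the demand price is (3095 - 122)/5 = 594.6 and the supply price is 385 + 122 = 507.
Deadweight loss = ½ · (594.6 - 507) · (195 - 122) = ½ · 87.6 · 73 = 3197.4.

3197.4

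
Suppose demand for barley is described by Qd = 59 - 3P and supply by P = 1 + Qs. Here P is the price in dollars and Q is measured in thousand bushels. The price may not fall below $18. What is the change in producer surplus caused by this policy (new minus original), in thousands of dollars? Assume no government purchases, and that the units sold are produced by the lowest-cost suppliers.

-25.5

Rearranging supply gives Qs = P - 1. Without the control the market clears where 59 - 3P = P - 1, i.e. P* = 15 and Q* = 14.
Since 18 > 15, the floor is binding.
At P = 18: Qd = 59 - 3·18 = 5 and Qs = 18 - 1 = 17.
Producer surplus without the control is ½ · (15 - 1) · 14 = 98.
With the floor, 5 units are sold at 18. The supply price at Q = 5 is 6, so PS = ½ · [(18 - 1) + (18 - 6)] · 5 = 72.5.
Change in producer surplus = 72.5 - 98 = -25.5.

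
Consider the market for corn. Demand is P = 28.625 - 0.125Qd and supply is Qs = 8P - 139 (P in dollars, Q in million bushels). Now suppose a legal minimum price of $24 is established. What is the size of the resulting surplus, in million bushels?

16

Rearranging demand gives Qd = 229 - 8P. Setting quantity demanded equal to quantity supplied, 229 - 8P = 8P - 139, gives P* = 23 and Q* = 45.
The floor of 24 is above the equilibrium price 23, so it binds.
At P = 24: Qd = 229 - 8·24 = 37 and Qs = 8·24 - 139 = 53.
Surplus = Qs - Qd = 53 - 37 = 16.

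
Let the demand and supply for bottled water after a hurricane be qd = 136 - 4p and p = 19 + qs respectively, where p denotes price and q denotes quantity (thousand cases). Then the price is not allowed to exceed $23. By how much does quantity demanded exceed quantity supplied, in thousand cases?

40

Rearranging supply gives qs = p - 19. Setting quantity demanded equal to quantity supplied, 136 - 4p = p - 19, gives p* = 31 and q* = 12.
Since 23 < 31, the ceiling is binding.
At p = 23: qd = 136 - 4·23 = 44 and qs = 23 - 19 = 4.
Shortage = qd - qs = 44 - 4 = 40.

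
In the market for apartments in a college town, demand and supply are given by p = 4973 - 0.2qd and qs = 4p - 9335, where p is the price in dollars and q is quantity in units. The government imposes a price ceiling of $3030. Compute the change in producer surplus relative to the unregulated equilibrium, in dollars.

Rearranging demand gives qd = 24865 - 5p. Setting quantity demanded equal to quantity supplied, 24865 - 5p = 4p - 9335, gives p* = 3800 and q* = 5865.
Because the ceiling (3030) lies below the market-clearing price, it is binding.
At p = 3030: qd = 24865 - 5·3030 = 9715 and qs = 4·3030 - 9335 = 2785.
Producer surplus without the control is ½ · (3800 - 2333.75) · 5865 = 4299778.125.
With the ceiling, producers sell 2785 units at 3030, so PS = ½ · (3030 - 2333.75) · 2785 = 969528.125.
Change in producer surplus = 969528.125 - 4299778.125 = -3330250.

-3330250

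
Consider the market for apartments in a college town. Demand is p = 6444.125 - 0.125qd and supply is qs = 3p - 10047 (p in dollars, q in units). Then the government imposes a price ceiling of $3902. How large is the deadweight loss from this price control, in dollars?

5946608.25

Rearranging demand gives qd = 51553 - 8p. Without the control the market clears where 51553 - 8p = 3p - 10047, i.e. p* = 5600 and q* = 6753.
Because the ceiling (3902) lies below the market-clearing price, it is binding.
At p = 3902: qd = 51553 - 8·3902 = 20337 and qs = 3·3902 - 10047 = 1659.
Quantity traded falls to 1659. At q = 1659 the demand price is (51553 - 1659)/8 = 6236.75 and the supply price is (10047 + 1659)/3 = 3902.
Deadweight loss = ½ · (6236.75 - 3902) · (6753 - 1659) = ½ · 2334.75 · 5094 = 5946608.25.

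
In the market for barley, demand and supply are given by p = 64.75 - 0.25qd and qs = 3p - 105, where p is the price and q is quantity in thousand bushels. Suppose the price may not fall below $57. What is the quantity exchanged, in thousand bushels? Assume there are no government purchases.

Rearranging demand gives qd = 259 - 4p. Setting quantity demanded equal to quantity supplied, 259 - 4p = 3p - 105, gives p* = 52 and q* = 51.
Because the floor (57) lies above the market-clearing price, it is binding.
At p = 57: qd = 259 - 4·57 = 31 and qs = 3·57 - 105 = 66.
The quantity actually transacted is the short side, demand: 31.

31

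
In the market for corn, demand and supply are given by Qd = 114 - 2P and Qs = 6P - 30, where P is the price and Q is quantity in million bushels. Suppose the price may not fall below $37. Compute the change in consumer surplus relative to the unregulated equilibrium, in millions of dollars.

-1121

In a free market, 114 - 2P = 6P - 30 gives the equilibrium P* = 18, Q* = 78.
Since 37 > 18, the floor is binding.
At P = 37: Qd = 114 - 2·37 = 40 and Qs = 6·37 - 30 = 192.
Consumer surplus without the control is ½ · (57 - 18) · 78 = 1521.
With the floor, consumers buy 40 units at 37, so CS = ½ · (57 - 37) · 40 = 400.
Change in consumer surplus = 400 - 1521 = -1121.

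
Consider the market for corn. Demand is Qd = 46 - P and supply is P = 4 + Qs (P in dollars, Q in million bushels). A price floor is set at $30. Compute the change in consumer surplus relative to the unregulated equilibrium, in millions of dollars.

Rearranging supply gives Qs = P - 4. Setting quantity demanded equal to quantity supplied, 46 - P = P - 4, gives P* = 25 and Q* = 21.
Because the floor (30) lies above the market-clearing price, it is binding.
At P = 30: Qd = 46 - 30 = 16 and Qs = 30 - 4 = 26.
Consumer surplus without the control is ½ · (46 - 25) · 21 = 220.5.
With the floor, consumers buy 16 units at 30, so CS = ½ · (46 - 30) · 16 = 128.
Change in consumer surplus = 128 - 220.5 = -92.5.

-92.5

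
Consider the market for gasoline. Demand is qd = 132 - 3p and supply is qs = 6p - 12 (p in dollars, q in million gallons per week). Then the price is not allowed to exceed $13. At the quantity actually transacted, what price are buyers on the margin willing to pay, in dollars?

22

Equilibrium: 132 - 3p = 6p - 12, so 144 = 9p and p* = 16, q* = 84.
The ceiling of 13 is below the equilibrium price 16, so it binds.
At p = 13: qd = 132 - 3·13 = 93 and qs = 6·13 - 12 = 66.
Only 66 units reach the market. On the demand curve, the marginal buyer's willingness to pay at q = 66 is (132 - 66)/3 = 22.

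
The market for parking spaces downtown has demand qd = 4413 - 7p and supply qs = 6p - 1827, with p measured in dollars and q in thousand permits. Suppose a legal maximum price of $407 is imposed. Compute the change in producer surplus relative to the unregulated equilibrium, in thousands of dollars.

Without the control the market clears where 4413 - 7p = 6p - 1827, i.e. p* = 480 and q* = 1053.
Because the ceiling (407) lies below the market-clearing price, it is binding.
At p = 407: qd = 4413 - 7·407 = 1564 and qs = 6·407 - 1827 = 615.
Producer surplus without the control is ½ · (480 - 304.5) · 1053 = 92400.75.
With the ceiling, producers sell 615 units at 407, so PS = ½ · (407 - 304.5) · 615 = 31518.75.
Change in producer surplus = 31518.75 - 92400.75 = -60882.

-60882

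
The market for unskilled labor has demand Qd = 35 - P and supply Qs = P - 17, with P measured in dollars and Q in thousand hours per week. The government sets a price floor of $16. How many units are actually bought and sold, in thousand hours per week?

Equilibrium: 35 - P = P - 17, so 52 = 2P and P* = 26, Q* = 9.
The floor of 16 is below the equilibrium price 26, so it is not binding; the market clears at P* = 26, Q* = 9.

9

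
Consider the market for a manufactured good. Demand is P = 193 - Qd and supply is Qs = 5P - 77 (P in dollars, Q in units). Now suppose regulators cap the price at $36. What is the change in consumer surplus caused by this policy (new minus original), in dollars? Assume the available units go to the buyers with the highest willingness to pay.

Rearranging demand gives Qd = 193 - P. Without the control the market clears where 193 - P = 5P - 77, i.e. P* = 45 and Q* = 148.
Because the ceiling (36) lies below the market-clearing price, it is binding.
At P = 36: Qd = 193 - 36 = 157 and Qs = 5·36 - 77 = 103.
Consumer surplus without the control is ½ · (193 - 45) · 148 = 10952.
With the ceiling, 103 units are sold at 36 (assume they go to the highest-value buyers). The demand price at Q = 103 is 90, so CS = ½ · [(193 - 36) + (90 - 36)] · 103 = 10866.5.
Change in consumer surplus = 10866.5 - 10952 = -85.5.

-85.5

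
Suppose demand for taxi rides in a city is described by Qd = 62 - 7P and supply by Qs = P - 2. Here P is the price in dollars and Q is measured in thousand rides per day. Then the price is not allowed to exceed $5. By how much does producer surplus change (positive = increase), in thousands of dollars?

Setting quantity demanded equal to quantity supplied, 62 - 7P = P - 2, gives P* = 8 and Q* = 6.
Since 5 < 8, the ceiling is binding.
At P = 5: Qd = 62 - 7·5 = 27 and Qs = 5 - 2 = 3.
Producer surplus without the control is ½ · (8 - 2) · 6 = 18.
With the ceiling, producers sell 3 units at 5, so PS = ½ · (5 - 2) · 3 = 4.5.
Change in producer surplus = 4.5 - 18 = -13.5.

-13.5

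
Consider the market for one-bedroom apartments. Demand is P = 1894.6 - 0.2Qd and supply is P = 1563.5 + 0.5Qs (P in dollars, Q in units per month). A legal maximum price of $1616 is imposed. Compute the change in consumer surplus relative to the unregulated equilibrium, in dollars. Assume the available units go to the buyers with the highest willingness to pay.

5777.6

Rearranging demand gives Qd = 9473 - 5P; rearranging supply gives Qs = 2P - 3127. Setting quantity demanded equal to quantity supplied, 9473 - 5P = 2P - 3127, gives P* = 1800 and Q* = 473.
Because the ceiling (1616) lies below the market-clearing price, it is binding.
At P = 1616: Qd = 9473 - 5·1616 = 1393 and Qs = 2·1616 - 3127 = 105.
Consumer surplus without the control is ½ · (1894.6 - 1800) · 473 = 22372.9.
With the ceiling, 105 units are sold at 1616 (assume they go to the highest-value buyers). The demand price at Q = 105 is 1873.6, so CS = ½ · [(1894.6 - 1616) + (1873.6 - 1616)] · 105 = 28150.5.
Change in consumer surplus = 28150.5 - 22372.9 = 5777.6.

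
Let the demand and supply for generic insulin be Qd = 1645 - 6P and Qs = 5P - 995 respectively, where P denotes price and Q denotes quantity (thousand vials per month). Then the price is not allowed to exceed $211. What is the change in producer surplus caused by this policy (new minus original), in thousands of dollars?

-3842.5

In a free market, 1645 - 6P = 5P - 995 gives the equilibrium P* = 240, Q* = 205.
The ceiling of 211 is below the equilibrium price 240, so it binds.
At P = 211: Qd = 1645 - 6·211 = 379 and Qs = 5·211 - 995 = 60.
Producer surplus without the control is ½ · (240 - 199) · 205 = 4202.5.
With the ceiling, producers sell 60 units at 211, so PS = ½ · (211 - 199) · 60 = 360.
Change in producer surplus = 360 - 4202.5 = -3842.5.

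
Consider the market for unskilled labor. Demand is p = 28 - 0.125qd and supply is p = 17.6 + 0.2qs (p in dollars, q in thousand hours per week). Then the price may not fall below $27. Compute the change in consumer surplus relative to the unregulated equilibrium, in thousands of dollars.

Rearranging demand gives qd = 224 - 8p; rearranging supply gives qs = 5p - 88. Equilibrium: 224 - 8p = 5p - 88, so 312 = 13p and p* = 24, q* = 32.
The floor of 27 is above the equilibrium price 24, so it binds.
At p = 27: qd = 224 - 8·27 = 8 and qs = 5·27 - 88 = 47.
Consumer surplus without the control is ½ · (28 - 24) · 32 = 64.
With the floor, consumers buy 8 units at 27, so CS = ½ · (28 - 27) · 8 = 4.
Change in consumer surplus = 4 - 64 = -60.

-60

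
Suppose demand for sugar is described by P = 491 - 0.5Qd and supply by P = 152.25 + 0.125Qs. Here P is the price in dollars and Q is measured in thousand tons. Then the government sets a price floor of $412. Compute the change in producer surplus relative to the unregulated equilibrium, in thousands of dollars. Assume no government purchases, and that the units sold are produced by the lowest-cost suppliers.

Rearranging demand gives Qd = 982 - 2P; rearranging supply gives Qs = 8P - 1218. Without the control the market clears where 982 - 2P = 8P - 1218, i.e. P* = 220 and Q* = 542.
The floor of 412 is above the equilibrium price 220, so it binds.
At P = 412: Qd = 982 - 2·412 = 158 and Qs = 8·412 - 1218 = 2078.
Producer surplus without the control is ½ · (220 - 152.25) · 542 = 18360.25.
With the floor, 158 units are sold at 412. The supply price at Q = 158 is 172, so PS = ½ · [(412 - 152.25) + (412 - 172)] · 158 = 39480.25.
Change in producer surplus = 39480.25 - 18360.25 = 21120.

21120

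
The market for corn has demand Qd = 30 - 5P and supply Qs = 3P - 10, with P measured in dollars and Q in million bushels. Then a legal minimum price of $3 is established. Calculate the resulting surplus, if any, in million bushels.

Setting quantity demanded equal to quantity supplied, 30 - 5P = 3P - 10, gives P* = 5 and Q* = 5.
Since 3 is below P* = 5, the floor does not bind and the free-market outcome prevails.
Since the control does not bind, there is no surplus.

0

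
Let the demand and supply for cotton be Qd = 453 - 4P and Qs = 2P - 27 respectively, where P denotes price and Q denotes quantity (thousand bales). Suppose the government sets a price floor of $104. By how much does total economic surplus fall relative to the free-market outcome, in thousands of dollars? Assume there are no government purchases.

3456

Without the control the market clears where 453 - 4P = 2P - 27, i.e. P* = 80 and Q* = 133.
Since 104 > 80, the floor is binding.
At P = 104: Qd = 453 - 4·104 = 37 and Qs = 2·104 - 27 = 181.
Quantity traded falls to 37. At Q = 37 the demand price is (453 - 37)/4 = 104 and the supply price is (27 + 37)/2 = 32.
Deadweight loss = ½ · (104 - 32) · (133 - 37) = ½ · 72 · 96 = 3456.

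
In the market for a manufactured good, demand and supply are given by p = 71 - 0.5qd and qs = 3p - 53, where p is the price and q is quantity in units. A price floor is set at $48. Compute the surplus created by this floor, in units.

45

Rearranging demand gives qd = 142 - 2p. Setting quantity demanded equal to quantity supplied, 142 - 2p = 3p - 53, gives p* = 39 and q* = 64.
Since 48 > 39, the floor is binding.
At p = 48: qd = 142 - 2·48 = 46 and qs = 3·48 - 53 = 91.
Surplus = qs - qd = 91 - 46 = 45.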